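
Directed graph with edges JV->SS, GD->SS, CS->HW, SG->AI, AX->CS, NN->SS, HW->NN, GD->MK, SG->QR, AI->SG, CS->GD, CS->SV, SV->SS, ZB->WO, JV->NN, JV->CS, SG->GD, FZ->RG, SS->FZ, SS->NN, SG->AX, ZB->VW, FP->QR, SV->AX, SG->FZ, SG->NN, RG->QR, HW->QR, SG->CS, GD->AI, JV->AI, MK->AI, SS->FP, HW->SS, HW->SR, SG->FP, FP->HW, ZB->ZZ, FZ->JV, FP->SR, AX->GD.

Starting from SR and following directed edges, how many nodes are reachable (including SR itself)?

1

BFS from SR visits: SR
Reachable nodes: 1 of 20 total.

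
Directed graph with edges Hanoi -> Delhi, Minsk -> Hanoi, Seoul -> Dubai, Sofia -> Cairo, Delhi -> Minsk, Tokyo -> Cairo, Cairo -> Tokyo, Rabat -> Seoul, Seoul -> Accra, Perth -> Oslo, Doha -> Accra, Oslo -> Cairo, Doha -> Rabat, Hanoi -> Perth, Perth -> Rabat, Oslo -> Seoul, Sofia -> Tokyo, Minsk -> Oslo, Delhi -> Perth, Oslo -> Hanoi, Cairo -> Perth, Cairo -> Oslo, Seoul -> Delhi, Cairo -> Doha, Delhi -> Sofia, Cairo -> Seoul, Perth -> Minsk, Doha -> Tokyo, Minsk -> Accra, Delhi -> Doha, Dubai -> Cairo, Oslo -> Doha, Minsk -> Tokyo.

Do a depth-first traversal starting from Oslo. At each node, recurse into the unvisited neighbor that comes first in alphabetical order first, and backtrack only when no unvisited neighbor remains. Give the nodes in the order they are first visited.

Visit Oslo
Oslo → Cairo
Cairo → Doha
Doha → Accra
Doha → Rabat
Rabat → Seoul
Seoul → Delhi
Delhi → Minsk
Minsk → Hanoi
Hanoi → Perth
Minsk → Tokyo
Delhi → Sofia
Seoul → Dubai

Oslo → Cairo → Doha → Accra → Rabat → Seoul → Delhi → Minsk → Hanoi → Perth → Tokyo → Sofia → Dubai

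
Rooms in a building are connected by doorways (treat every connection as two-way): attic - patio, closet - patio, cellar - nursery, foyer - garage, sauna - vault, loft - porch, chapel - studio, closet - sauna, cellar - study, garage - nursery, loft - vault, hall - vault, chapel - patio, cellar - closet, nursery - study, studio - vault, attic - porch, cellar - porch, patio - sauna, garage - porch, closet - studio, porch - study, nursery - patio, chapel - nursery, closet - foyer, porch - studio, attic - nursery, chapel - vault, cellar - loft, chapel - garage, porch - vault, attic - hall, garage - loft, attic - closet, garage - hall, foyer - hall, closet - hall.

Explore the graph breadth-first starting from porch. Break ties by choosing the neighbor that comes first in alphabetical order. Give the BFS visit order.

porch → attic → cellar → garage → loft → studio → study → vault → closet → hall → nursery → patio → chapel → foyer → sauna

Visit porch; enqueue attic, cellar, garage, loft, studio, study, vault → queue [attic, cellar, garage, loft, studio, study, vault]
Visit attic; enqueue closet, hall, nursery, patio → queue [cellar, garage, loft, studio, study, vault, closet, hall, nursery, patio]
Visit cellar → queue [garage, loft, studio, study, vault, closet, hall, nursery, patio]
Visit garage; enqueue chapel, foyer → queue [loft, studio, study, vault, closet, hall, nursery, patio, chapel, foyer]
Visit loft → queue [studio, study, vault, closet, hall, nursery, patio, chapel, foyer]
Visit studio → queue [study, vault, closet, hall, nursery, patio, chapel, foyer]
Visit study → queue [vault, closet, hall, nursery, patio, chapel, foyer]
Visit vault; enqueue sauna → queue [closet, hall, nursery, patio, chapel, foyer, sauna]
Visit closet → queue [hall, nursery, patio, chapel, foyer, sauna]
Visit hall → queue [nursery, patio, chapel, foyer, sauna]
Visit nursery → queue [patio, chapel, foyer, sauna]
Visit patio → queue [chapel, foyer, sauna]
Visit chapel → queue [foyer, sauna]
Visit foyer → queue [sauna]
Visit sauna → queue []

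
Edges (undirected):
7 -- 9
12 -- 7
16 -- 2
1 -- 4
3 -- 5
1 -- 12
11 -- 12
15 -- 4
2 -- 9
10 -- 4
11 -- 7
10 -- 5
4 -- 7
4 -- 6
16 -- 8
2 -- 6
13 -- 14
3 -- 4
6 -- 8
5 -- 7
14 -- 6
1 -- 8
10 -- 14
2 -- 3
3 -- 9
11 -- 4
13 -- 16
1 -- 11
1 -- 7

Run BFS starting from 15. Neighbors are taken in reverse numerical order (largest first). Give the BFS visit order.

15, 4, 11, 10, 7, 6, 3, 1, 12, 14, 5, 9, 8, 2, 13, 16

Visit 15; enqueue 4 → queue [4]
Visit 4; enqueue 11, 10, 7, 6, 3, 1 → queue [11, 10, 7, 6, 3, 1]
Visit 11; enqueue 12 → queue [10, 7, 6, 3, 1, 12]
Visit 10; enqueue 14, 5 → queue [7, 6, 3, 1, 12, 14, 5]
Visit 7; enqueue 9 → queue [6, 3, 1, 12, 14, 5, 9]
Visit 6; enqueue 8, 2 → queue [3, 1, 12, 14, 5, 9, 8, 2]
Visit 3 → queue [1, 12, 14, 5, 9, 8, 2]
Visit 1 → queue [12, 14, 5, 9, 8, 2]
Visit 12 → queue [14, 5, 9, 8, 2]
Visit 14; enqueue 13 → queue [5, 9, 8, 2, 13]
Visit 5 → queue [9, 8, 2, 13]
Visit 9 → queue [8, 2, 13]
Visit 8; enqueue 16 → queue [2, 13, 16]
Visit 2 → queue [13, 16]
Visit 13 → queue [16]
Visit 16 → queue []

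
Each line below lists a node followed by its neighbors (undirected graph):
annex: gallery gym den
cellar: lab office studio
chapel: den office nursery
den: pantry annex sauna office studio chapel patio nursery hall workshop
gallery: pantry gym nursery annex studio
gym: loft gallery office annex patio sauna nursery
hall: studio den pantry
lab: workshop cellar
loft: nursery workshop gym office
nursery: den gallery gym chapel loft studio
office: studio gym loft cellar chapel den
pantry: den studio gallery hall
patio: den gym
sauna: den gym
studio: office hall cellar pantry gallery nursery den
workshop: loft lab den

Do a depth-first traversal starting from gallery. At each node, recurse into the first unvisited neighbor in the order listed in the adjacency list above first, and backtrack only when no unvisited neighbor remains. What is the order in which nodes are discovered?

Visit gallery
gallery → pantry
pantry → den
den → annex
annex → gym
gym → loft
loft → nursery
nursery → chapel
chapel → office
office → studio
studio → hall
studio → cellar
cellar → lab
lab → workshop
gym → patio
gym → sauna

gallery → pantry → den → annex → gym → loft → nursery → chapel → office → studio → hall → cellar → lab → workshop → patio → sauna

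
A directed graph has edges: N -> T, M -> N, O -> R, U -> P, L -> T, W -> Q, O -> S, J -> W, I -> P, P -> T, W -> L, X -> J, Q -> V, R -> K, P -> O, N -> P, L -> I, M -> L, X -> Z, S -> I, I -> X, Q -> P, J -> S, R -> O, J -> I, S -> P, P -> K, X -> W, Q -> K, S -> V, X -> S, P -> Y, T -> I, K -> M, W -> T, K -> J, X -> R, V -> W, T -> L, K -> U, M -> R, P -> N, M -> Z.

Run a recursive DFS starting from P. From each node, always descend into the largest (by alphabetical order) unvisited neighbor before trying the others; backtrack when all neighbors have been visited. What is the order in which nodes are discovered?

P → Y → T → L → I → X → Z → W → Q → V → K → U → M → R → O → S → N → J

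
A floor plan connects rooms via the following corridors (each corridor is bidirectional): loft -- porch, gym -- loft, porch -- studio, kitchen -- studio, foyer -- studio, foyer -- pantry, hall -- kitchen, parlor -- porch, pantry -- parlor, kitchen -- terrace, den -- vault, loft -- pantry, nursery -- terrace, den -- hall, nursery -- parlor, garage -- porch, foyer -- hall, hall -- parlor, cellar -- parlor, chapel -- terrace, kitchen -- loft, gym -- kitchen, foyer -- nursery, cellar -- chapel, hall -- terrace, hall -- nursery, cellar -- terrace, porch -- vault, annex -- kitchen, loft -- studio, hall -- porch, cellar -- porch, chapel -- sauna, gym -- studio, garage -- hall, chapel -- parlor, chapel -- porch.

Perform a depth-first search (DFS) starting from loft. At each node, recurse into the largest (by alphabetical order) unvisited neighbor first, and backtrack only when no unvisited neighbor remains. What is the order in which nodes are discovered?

Visit loft
loft → studio
studio → porch
porch → vault
vault → den
den → hall
hall → terrace
terrace → nursery
nursery → parlor
parlor → pantry
pantry → foyer
parlor → chapel
chapel → sauna
chapel → cellar
terrace → kitchen
kitchen → gym
kitchen → annex
hall → garage

loft, studio, porch, vault, den, hall, terrace, nursery, parlor, pantry, foyer, chapel, sauna, cellar, kitchen, gym, annex, garage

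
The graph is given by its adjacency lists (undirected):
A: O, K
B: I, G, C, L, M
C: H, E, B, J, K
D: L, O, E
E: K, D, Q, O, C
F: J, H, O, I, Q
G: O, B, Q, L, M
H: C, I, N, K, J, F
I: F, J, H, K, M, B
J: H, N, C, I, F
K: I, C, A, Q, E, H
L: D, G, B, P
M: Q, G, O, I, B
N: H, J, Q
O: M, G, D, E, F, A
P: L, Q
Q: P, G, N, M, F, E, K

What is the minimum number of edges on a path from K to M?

Level 0: K
Level 1: A, C, E, H, I, Q
Level 2: B, D, F, G, J, M, N, O, P
Level 3: L
M first appears at level 2.

2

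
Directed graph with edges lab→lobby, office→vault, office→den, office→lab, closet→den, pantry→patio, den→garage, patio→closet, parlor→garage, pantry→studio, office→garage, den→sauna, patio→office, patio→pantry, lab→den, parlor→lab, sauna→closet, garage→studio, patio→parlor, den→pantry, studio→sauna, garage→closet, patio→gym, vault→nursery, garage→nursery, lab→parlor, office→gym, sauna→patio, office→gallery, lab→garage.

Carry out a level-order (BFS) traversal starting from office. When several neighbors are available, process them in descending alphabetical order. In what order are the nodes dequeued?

Visit office; enqueue vault, lab, gym, garage, gallery, den → queue [vault, lab, gym, garage, gallery, den]
Visit vault; enqueue nursery → queue [lab, gym, garage, gallery, den, nursery]
Visit lab; enqueue parlor, lobby → queue [gym, garage, gallery, den, nursery, parlor, lobby]
Visit gym → queue [garage, gallery, den, nursery, parlor, lobby]
Visit garage; enqueue studio, closet → queue [gallery, den, nursery, parlor, lobby, studio, closet]
Visit gallery → queue [den, nursery, parlor, lobby, studio, closet]
Visit den; enqueue sauna, pantry → queue [nursery, parlor, lobby, studio, closet, sauna, pantry]
Visit nursery → queue [parlor, lobby, studio, closet, sauna, pantry]
Visit parlor → queue [lobby, studio, closet, sauna, pantry]
Visit lobby → queue [studio, closet, sauna, pantry]
Visit studio → queue [closet, sauna, pantry]
Visit closet → queue [sauna, pantry]
Visit sauna; enqueue patio → queue [pantry, patio]
Visit pantry → queue [patio]
Visit patio → queue []

office -> vault -> lab -> gym -> garage -> gallery -> den -> nursery -> parlor -> lobby -> studio -> closet -> sauna -> pantry -> patio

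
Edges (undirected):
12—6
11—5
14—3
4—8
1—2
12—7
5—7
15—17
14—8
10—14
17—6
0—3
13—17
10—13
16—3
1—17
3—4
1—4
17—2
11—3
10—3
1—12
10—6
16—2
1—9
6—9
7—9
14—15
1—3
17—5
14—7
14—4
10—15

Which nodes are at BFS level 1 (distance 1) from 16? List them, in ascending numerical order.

Level 0: 16
Level 1: 2, 3
Level 2: 0, 1, 4, 10, 11, 14, 17
Level 3: 5, 6, 7, 8, 9, 12, 13, 15

2, 3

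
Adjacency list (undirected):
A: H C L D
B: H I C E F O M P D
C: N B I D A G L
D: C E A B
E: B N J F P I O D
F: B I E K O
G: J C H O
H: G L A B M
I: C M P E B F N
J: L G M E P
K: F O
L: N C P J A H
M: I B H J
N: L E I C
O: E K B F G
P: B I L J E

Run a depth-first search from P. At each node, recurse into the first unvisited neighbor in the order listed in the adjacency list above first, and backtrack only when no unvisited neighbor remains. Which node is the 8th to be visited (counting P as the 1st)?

Visit P
P → B
B → H
H → G
G → J
J → L
L → N
N → E
E → F
F → I
I → C
C → D
D → A
I → M
F → K
K → O

Visit order: P, B, H, G, J, L, N, E, F, I, C, D, A, M, K, O

E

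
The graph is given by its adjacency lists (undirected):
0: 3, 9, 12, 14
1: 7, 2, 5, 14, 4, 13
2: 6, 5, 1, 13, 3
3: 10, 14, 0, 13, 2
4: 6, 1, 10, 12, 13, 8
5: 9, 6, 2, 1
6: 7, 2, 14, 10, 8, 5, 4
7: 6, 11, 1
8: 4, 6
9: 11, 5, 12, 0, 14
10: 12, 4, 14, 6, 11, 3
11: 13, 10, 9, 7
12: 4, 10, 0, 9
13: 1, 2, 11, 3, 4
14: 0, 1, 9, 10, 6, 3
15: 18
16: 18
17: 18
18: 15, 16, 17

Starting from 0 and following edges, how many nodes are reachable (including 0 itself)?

15

BFS from 0 visits: 0, 3, 9, 12, 14, 2, 10, 13, 5, 11, 4, 1, 6, 7, 8
Reachable nodes: 15 of 19 total.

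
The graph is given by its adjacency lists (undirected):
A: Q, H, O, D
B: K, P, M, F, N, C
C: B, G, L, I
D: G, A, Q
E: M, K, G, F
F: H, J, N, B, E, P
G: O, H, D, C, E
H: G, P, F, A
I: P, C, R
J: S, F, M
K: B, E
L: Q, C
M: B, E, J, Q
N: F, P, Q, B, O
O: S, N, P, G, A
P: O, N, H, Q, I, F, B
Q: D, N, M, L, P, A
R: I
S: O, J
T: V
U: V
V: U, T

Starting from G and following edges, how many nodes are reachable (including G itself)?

BFS from G visits: G, C, D, E, H, O, B, I, L, A, Q, F, K, M, P, N, S, R, J
Reachable nodes: 19 of 22 total.

19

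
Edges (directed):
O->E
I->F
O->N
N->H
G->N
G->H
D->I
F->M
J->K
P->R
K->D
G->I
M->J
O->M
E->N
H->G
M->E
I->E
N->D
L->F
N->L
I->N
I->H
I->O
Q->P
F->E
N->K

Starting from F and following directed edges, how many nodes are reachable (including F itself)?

12

BFS from F visits: F, E, M, N, J, D, H, K, L, I, G, O
Reachable nodes: 12 of 15 total.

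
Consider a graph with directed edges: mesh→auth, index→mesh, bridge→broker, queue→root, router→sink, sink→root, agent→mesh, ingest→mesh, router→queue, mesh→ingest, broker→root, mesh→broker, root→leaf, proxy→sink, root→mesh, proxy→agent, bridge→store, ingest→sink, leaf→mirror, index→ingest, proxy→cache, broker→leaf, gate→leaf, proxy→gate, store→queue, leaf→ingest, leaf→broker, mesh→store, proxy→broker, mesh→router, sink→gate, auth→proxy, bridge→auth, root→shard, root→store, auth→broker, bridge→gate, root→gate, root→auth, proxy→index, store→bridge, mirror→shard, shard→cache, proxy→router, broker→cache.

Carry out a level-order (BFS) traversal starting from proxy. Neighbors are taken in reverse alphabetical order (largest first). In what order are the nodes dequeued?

Visit proxy; enqueue sink, router, index, gate, cache, broker, agent → queue [sink, router, index, gate, cache, broker, agent]
Visit sink; enqueue root → queue [router, index, gate, cache, broker, agent, root]
Visit router; enqueue queue → queue [index, gate, cache, broker, agent, root, queue]
Visit index; enqueue mesh, ingest → queue [gate, cache, broker, agent, root, queue, mesh, ingest]
Visit gate; enqueue leaf → queue [cache, broker, agent, root, queue, mesh, ingest, leaf]
Visit cache → queue [broker, agent, root, queue, mesh, ingest, leaf]
Visit broker → queue [agent, root, queue, mesh, ingest, leaf]
Visit agent → queue [root, queue, mesh, ingest, leaf]
Visit root; enqueue store, shard, auth → queue [queue, mesh, ingest, leaf, store, shard, auth]
Visit queue → queue [mesh, ingest, leaf, store, shard, auth]
Visit mesh → queue [ingest, leaf, store, shard, auth]
Visit ingest → queue [leaf, store, shard, auth]
Visit leaf; enqueue mirror → queue [store, shard, auth, mirror]
Visit store; enqueue bridge → queue [shard, auth, mirror, bridge]
Visit shard → queue [auth, mirror, bridge]
Visit auth → queue [mirror, bridge]
Visit mirror → queue [bridge]
Visit bridge → queue []

proxy, sink, router, index, gate, cache, broker, agent, root, queue, mesh, ingest, leaf, store, shard, auth, mirror, bridge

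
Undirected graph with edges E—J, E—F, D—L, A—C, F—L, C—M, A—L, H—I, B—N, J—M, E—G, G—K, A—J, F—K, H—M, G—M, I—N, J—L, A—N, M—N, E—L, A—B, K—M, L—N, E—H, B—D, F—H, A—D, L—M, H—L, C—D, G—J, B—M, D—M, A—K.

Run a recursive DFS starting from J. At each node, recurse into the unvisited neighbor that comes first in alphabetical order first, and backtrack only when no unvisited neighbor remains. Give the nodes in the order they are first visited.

Visit J
J → A
A → B
B → D
D → C
C → M
M → G
G → E
E → F
F → H
H → I
I → N
N → L
F → K

J -> A -> B -> D -> C -> M -> G -> E -> F -> H -> I -> N -> L -> K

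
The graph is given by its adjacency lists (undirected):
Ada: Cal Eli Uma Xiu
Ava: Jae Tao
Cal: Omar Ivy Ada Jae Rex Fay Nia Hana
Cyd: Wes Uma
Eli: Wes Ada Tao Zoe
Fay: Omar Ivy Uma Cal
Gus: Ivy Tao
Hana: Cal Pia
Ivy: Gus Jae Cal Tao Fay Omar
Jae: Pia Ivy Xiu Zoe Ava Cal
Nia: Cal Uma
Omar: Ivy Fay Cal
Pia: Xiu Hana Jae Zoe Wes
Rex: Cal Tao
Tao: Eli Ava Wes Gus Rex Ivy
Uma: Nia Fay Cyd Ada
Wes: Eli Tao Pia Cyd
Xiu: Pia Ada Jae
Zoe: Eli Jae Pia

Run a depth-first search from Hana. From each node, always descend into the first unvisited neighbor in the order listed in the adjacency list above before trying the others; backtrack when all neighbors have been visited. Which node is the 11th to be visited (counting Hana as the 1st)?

Ada

Visit Hana
Hana → Cal
Cal → Omar
Omar → Ivy
Ivy → Gus
Gus → Tao
Tao → Eli
Eli → Wes
Wes → Pia
Pia → Xiu
Xiu → Ada
Ada → Uma
Uma → Nia
Uma → Fay
Uma → Cyd
Xiu → Jae
Jae → Zoe
Jae → Ava
Tao → Rex

Visit order: Hana, Cal, Omar, Ivy, Gus, Tao, Eli, Wes, Pia, Xiu, Ada, Uma, Nia, Fay, Cyd, Jae, Zoe, Ava, Rex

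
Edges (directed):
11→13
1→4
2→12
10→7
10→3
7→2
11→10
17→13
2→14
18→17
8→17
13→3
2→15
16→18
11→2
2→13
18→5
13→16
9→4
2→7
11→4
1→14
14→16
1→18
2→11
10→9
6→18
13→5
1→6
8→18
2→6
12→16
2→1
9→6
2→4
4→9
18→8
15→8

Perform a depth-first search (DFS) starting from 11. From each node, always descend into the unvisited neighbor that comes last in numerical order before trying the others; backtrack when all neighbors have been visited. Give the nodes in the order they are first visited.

Visit 11
11 → 13
13 → 16
16 → 18
18 → 17
18 → 8
18 → 5
13 → 3
11 → 10
10 → 9
9 → 6
9 → 4
10 → 7
7 → 2
2 → 15
2 → 14
2 → 12
2 → 1

11, 13, 16, 18, 17, 8, 5, 3, 10, 9, 6, 4, 7, 2, 15, 14, 12, 1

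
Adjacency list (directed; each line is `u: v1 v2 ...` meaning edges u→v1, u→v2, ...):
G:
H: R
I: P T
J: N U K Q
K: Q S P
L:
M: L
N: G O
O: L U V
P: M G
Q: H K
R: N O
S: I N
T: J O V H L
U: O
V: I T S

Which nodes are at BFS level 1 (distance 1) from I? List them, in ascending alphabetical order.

P, T

Level 0: I
Level 1: P, T
Level 2: G, H, J, L, M, O, V
Level 3: K, N, Q, R, S, U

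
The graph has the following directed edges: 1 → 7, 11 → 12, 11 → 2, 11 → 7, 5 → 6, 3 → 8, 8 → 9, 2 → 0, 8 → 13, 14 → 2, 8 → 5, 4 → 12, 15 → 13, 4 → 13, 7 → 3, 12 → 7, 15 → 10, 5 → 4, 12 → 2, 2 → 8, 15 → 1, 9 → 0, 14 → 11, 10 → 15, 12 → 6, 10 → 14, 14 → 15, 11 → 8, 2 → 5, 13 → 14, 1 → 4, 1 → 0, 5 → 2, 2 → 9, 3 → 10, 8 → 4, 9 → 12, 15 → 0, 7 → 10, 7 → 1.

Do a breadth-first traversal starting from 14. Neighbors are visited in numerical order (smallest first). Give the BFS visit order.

Visit 14; enqueue 2, 11, 15 → queue [2, 11, 15]
Visit 2; enqueue 0, 5, 8, 9 → queue [11, 15, 0, 5, 8, 9]
Visit 11; enqueue 7, 12 → queue [15, 0, 5, 8, 9, 7, 12]
Visit 15; enqueue 1, 10, 13 → queue [0, 5, 8, 9, 7, 12, 1, 10, 13]
Visit 0 → queue [5, 8, 9, 7, 12, 1, 10, 13]
Visit 5; enqueue 4, 6 → queue [8, 9, 7, 12, 1, 10, 13, 4, 6]
Visit 8 → queue [9, 7, 12, 1, 10, 13, 4, 6]
Visit 9 → queue [7, 12, 1, 10, 13, 4, 6]
Visit 7; enqueue 3 → queue [12, 1, 10, 13, 4, 6, 3]
Visit 12 → queue [1, 10, 13, 4, 6, 3]
Visit 1 → queue [10, 13, 4, 6, 3]
Visit 10 → queue [13, 4, 6, 3]
Visit 13 → queue [4, 6, 3]
Visit 4 → queue [6, 3]
Visit 6 → queue [3]
Visit 3 → queue []

14, 2, 11, 15, 0, 5, 8, 9, 7, 12, 1, 10, 13, 4, 6, 3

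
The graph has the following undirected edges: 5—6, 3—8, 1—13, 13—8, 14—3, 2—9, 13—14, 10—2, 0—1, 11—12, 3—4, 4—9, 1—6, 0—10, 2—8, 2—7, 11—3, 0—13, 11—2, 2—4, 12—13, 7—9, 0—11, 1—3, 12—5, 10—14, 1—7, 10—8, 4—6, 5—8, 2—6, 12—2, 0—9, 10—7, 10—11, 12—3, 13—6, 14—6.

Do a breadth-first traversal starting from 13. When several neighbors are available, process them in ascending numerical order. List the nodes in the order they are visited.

13 → 0 → 1 → 6 → 8 → 12 → 14 → 9 → 10 → 11 → 3 → 7 → 2 → 4 → 5

Visit 13; enqueue 0, 1, 6, 8, 12, 14 → queue [0, 1, 6, 8, 12, 14]
Visit 0; enqueue 9, 10, 11 → queue [1, 6, 8, 12, 14, 9, 10, 11]
Visit 1; enqueue 3, 7 → queue [6, 8, 12, 14, 9, 10, 11, 3, 7]
Visit 6; enqueue 2, 4, 5 → queue [8, 12, 14, 9, 10, 11, 3, 7, 2, 4, 5]
Visit 8 → queue [12, 14, 9, 10, 11, 3, 7, 2, 4, 5]
Visit 12 → queue [14, 9, 10, 11, 3, 7, 2, 4, 5]
Visit 14 → queue [9, 10, 11, 3, 7, 2, 4, 5]
Visit 9 → queue [10, 11, 3, 7, 2, 4, 5]
Visit 10 → queue [11, 3, 7, 2, 4, 5]
Visit 11 → queue [3, 7, 2, 4, 5]
Visit 3 → queue [7, 2, 4, 5]
Visit 7 → queue [2, 4, 5]
Visit 2 → queue [4, 5]
Visit 4 → queue [5]
Visit 5 → queue []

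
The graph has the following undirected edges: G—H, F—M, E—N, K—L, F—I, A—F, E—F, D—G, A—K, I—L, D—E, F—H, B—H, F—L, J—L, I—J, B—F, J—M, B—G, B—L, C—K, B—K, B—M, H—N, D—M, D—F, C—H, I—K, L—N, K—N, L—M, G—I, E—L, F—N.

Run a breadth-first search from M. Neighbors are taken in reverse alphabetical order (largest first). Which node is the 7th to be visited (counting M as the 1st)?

Visit M; enqueue L, J, F, D, B → queue [L, J, F, D, B]
Visit L; enqueue N, K, I, E → queue [J, F, D, B, N, K, I, E]
Visit J → queue [F, D, B, N, K, I, E]
Visit F; enqueue H, A → queue [D, B, N, K, I, E, H, A]
Visit D; enqueue G → queue [B, N, K, I, E, H, A, G]
Visit B → queue [N, K, I, E, H, A, G]
Visit N → queue [K, I, E, H, A, G]
Visit K; enqueue C → queue [I, E, H, A, G, C]
Visit I → queue [E, H, A, G, C]
Visit E → queue [H, A, G, C]
Visit H → queue [A, G, C]
Visit A → queue [G, C]
Visit G → queue [C]
Visit C → queue []

Visit order: M, L, J, F, D, B, N, K, I, E, H, A, G, C

N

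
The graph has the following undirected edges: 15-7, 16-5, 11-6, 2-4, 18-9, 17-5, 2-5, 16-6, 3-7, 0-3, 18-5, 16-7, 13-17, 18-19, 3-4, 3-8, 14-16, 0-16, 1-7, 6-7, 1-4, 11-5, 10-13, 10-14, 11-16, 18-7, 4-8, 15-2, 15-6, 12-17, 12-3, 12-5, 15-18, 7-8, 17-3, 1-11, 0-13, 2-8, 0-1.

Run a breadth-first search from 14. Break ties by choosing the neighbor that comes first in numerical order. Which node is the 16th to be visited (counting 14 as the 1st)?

15

Visit 14; enqueue 10, 16 → queue [10, 16]
Visit 10; enqueue 13 → queue [16, 13]
Visit 16; enqueue 0, 5, 6, 7, 11 → queue [13, 0, 5, 6, 7, 11]
Visit 13; enqueue 17 → queue [0, 5, 6, 7, 11, 17]
Visit 0; enqueue 1, 3 → queue [5, 6, 7, 11, 17, 1, 3]
Visit 5; enqueue 2, 12, 18 → queue [6, 7, 11, 17, 1, 3, 2, 12, 18]
Visit 6; enqueue 15 → queue [7, 11, 17, 1, 3, 2, 12, 18, 15]
Visit 7; enqueue 8 → queue [11, 17, 1, 3, 2, 12, 18, 15, 8]
Visit 11 → queue [17, 1, 3, 2, 12, 18, 15, 8]
Visit 17 → queue [1, 3, 2, 12, 18, 15, 8]
Visit 1; enqueue 4 → queue [3, 2, 12, 18, 15, 8, 4]
Visit 3 → queue [2, 12, 18, 15, 8, 4]
Visit 2 → queue [12, 18, 15, 8, 4]
Visit 12 → queue [18, 15, 8, 4]
Visit 18; enqueue 9, 19 → queue [15, 8, 4, 9, 19]
Visit 15 → queue [8, 4, 9, 19]
Visit 8 → queue [4, 9, 19]
Visit 4 → queue [9, 19]
Visit 9 → queue [19]
Visit 19 → queue []

Visit order: 14, 10, 16, 13, 0, 5, 6, 7, 11, 17, 1, 3, 2, 12, 18, 15, 8, 4, 9, 19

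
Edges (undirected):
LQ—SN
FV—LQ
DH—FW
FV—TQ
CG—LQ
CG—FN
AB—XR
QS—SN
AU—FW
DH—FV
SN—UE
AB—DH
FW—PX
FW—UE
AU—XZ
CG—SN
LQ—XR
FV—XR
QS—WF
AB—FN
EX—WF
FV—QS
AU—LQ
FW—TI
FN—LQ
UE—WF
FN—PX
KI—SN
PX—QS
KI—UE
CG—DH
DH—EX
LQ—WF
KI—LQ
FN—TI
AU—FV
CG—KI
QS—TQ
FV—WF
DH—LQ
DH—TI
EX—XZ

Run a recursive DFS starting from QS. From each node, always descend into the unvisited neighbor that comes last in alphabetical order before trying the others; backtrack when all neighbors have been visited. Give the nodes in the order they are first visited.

Visit QS
QS → WF
WF → UE
UE → SN
SN → LQ
LQ → XR
XR → FV
FV → TQ
FV → DH
DH → TI
TI → FW
FW → PX
PX → FN
FN → CG
CG → KI
FN → AB
FW → AU
AU → XZ
XZ → EX

QS, WF, UE, SN, LQ, XR, FV, TQ, DH, TI, FW, PX, FN, CG, KI, AB, AU, XZ, EX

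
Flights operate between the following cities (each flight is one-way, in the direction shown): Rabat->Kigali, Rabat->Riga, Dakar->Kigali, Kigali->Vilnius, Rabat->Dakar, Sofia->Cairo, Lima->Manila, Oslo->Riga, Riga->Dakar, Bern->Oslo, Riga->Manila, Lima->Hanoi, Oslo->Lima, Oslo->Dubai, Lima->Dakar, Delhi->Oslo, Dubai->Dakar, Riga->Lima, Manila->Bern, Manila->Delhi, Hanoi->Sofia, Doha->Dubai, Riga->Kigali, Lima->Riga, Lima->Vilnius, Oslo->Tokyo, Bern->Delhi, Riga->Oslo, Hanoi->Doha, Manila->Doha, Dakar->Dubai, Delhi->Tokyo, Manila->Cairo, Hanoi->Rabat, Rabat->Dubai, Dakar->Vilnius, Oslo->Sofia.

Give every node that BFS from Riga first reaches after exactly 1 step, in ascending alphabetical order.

Level 0: Riga
Level 1: Dakar, Kigali, Lima, Manila, Oslo
Level 2: Bern, Cairo, Delhi, Doha, Dubai, Hanoi, Sofia, Tokyo, Vilnius
Level 3: Rabat

Dakar, Kigali, Lima, Manila, Oslo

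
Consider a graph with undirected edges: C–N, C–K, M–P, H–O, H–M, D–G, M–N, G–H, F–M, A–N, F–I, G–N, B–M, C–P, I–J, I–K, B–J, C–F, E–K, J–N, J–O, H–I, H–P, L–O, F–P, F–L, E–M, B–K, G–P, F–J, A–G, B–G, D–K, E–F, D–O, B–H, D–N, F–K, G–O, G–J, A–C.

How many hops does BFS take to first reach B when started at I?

2

Level 0: I
Level 1: F, H, J, K
Level 2: B, C, D, E, G, L, M, N, O, P
Level 3: A
B first appears at level 2.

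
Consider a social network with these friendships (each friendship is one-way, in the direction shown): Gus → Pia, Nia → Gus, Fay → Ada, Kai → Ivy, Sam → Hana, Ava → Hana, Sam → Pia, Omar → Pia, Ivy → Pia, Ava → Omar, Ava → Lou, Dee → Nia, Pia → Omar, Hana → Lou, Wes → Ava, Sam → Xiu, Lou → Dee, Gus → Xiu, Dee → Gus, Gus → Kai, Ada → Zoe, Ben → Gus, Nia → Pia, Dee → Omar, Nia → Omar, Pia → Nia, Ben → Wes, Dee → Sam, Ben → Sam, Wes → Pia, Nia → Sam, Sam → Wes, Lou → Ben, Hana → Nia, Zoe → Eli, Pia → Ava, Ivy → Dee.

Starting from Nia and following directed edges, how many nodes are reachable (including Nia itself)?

14

BFS from Nia visits: Nia, Gus, Omar, Pia, Sam, Kai, Xiu, Ava, Hana, Wes, Ivy, Lou, Dee, Ben
Reachable nodes: 14 of 18 total.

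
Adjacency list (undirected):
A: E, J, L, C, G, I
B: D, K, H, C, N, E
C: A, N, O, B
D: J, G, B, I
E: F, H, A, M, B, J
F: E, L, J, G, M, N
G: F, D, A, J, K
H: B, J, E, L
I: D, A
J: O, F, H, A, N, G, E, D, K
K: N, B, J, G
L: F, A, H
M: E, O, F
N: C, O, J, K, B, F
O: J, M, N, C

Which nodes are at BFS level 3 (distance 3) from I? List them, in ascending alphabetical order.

Level 0: I
Level 1: A, D
Level 2: B, C, E, G, J, L
Level 3: F, H, K, M, N, O

F, H, K, M, N, O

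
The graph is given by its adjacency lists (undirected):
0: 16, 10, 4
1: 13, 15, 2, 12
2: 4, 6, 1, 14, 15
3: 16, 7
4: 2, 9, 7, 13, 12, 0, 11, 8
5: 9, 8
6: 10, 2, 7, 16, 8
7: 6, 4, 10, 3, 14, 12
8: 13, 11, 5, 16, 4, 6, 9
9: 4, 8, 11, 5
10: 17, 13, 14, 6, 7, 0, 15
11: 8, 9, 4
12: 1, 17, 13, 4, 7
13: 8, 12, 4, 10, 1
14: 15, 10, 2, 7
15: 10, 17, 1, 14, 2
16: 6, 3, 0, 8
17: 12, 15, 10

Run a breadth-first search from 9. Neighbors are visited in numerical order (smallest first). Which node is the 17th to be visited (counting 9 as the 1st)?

3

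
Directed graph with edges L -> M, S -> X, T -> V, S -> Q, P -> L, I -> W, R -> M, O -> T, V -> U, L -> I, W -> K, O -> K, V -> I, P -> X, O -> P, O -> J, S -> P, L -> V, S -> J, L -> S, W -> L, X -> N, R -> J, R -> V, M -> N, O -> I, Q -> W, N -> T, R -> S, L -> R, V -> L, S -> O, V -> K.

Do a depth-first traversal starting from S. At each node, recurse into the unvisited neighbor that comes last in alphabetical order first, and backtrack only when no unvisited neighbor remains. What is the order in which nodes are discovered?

S → X → N → T → V → U → L → R → M → J → I → W → K → Q → P → O

Visit S
S → X
X → N
N → T
T → V
V → U
V → L
L → R
R → M
R → J
L → I
I → W
W → K
S → Q
S → P
S → O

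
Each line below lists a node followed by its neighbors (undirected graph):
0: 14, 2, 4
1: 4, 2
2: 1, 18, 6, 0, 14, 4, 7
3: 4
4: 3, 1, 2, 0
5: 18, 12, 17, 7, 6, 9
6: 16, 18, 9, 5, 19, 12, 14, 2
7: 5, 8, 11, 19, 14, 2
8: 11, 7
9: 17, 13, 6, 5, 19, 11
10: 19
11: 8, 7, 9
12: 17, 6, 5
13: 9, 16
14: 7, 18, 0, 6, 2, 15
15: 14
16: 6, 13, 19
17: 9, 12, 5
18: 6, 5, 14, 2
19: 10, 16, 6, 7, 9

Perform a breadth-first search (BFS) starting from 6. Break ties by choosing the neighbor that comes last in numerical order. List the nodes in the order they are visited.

6 → 19 → 18 → 16 → 14 → 12 → 9 → 5 → 2 → 10 → 7 → 13 → 15 → 0 → 17 → 11 → 4 → 1 → 8 → 3

Visit 6; enqueue 19, 18, 16, 14, 12, 9, 5, 2 → queue [19, 18, 16, 14, 12, 9, 5, 2]
Visit 19; enqueue 10, 7 → queue [18, 16, 14, 12, 9, 5, 2, 10, 7]
Visit 18 → queue [16, 14, 12, 9, 5, 2, 10, 7]
Visit 16; enqueue 13 → queue [14, 12, 9, 5, 2, 10, 7, 13]
Visit 14; enqueue 15, 0 → queue [12, 9, 5, 2, 10, 7, 13, 15, 0]
Visit 12; enqueue 17 → queue [9, 5, 2, 10, 7, 13, 15, 0, 17]
Visit 9; enqueue 11 → queue [5, 2, 10, 7, 13, 15, 0, 17, 11]
Visit 5 → queue [2, 10, 7, 13, 15, 0, 17, 11]
Visit 2; enqueue 4, 1 → queue [10, 7, 13, 15, 0, 17, 11, 4, 1]
Visit 10 → queue [7, 13, 15, 0, 17, 11, 4, 1]
Visit 7; enqueue 8 → queue [13, 15, 0, 17, 11, 4, 1, 8]
Visit 13 → queue [15, 0, 17, 11, 4, 1, 8]
Visit 15 → queue [0, 17, 11, 4, 1, 8]
Visit 0 → queue [17, 11, 4, 1, 8]
Visit 17 → queue [11, 4, 1, 8]
Visit 11 → queue [4, 1, 8]
Visit 4; enqueue 3 → queue [1, 8, 3]
Visit 1 → queue [8, 3]
Visit 8 → queue [3]
Visit 3 → queue []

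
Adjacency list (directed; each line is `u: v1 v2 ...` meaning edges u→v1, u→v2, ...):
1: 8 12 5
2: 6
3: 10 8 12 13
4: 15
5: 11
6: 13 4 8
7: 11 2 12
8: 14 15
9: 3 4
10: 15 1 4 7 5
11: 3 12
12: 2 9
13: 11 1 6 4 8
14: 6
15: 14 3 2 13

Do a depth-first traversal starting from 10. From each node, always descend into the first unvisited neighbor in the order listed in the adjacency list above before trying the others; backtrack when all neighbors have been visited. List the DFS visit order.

10 -> 15 -> 14 -> 6 -> 13 -> 11 -> 3 -> 8 -> 12 -> 2 -> 9 -> 4 -> 1 -> 5 -> 7

Visit 10
10 → 15
15 → 14
14 → 6
6 → 13
13 → 11
11 → 3
3 → 8
3 → 12
12 → 2
12 → 9
9 → 4
13 → 1
1 → 5
10 → 7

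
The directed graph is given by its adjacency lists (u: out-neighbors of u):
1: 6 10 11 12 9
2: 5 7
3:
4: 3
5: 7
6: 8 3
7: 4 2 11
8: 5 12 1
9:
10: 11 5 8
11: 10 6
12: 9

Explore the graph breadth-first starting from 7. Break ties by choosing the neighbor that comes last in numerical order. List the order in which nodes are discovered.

7 11 4 2 10 6 3 5 8 12 1 9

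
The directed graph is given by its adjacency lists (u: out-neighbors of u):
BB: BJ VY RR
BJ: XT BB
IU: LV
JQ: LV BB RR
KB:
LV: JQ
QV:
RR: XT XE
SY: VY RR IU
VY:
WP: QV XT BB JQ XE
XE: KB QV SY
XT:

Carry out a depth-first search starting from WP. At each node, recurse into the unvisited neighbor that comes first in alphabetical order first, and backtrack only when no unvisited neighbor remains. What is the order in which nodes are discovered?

WP BB BJ XT RR XE KB QV SY IU LV JQ VY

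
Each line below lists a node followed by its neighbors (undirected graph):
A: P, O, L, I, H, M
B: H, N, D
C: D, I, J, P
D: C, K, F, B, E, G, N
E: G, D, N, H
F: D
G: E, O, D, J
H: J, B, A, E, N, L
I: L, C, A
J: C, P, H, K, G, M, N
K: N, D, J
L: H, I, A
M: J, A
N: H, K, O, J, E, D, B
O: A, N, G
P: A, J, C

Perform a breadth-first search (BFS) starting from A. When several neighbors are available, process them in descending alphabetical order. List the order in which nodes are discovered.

Visit A; enqueue P, O, M, L, I, H → queue [P, O, M, L, I, H]
Visit P; enqueue J, C → queue [O, M, L, I, H, J, C]
Visit O; enqueue N, G → queue [M, L, I, H, J, C, N, G]
Visit M → queue [L, I, H, J, C, N, G]
Visit L → queue [I, H, J, C, N, G]
Visit I → queue [H, J, C, N, G]
Visit H; enqueue E, B → queue [J, C, N, G, E, B]
Visit J; enqueue K → queue [C, N, G, E, B, K]
Visit C; enqueue D → queue [N, G, E, B, K, D]
Visit N → queue [G, E, B, K, D]
Visit G → queue [E, B, K, D]
Visit E → queue [B, K, D]
Visit B → queue [K, D]
Visit K → queue [D]
Visit D; enqueue F → queue [F]
Visit F → queue []

A, P, O, M, L, I, H, J, C, N, G, E, B, K, D, F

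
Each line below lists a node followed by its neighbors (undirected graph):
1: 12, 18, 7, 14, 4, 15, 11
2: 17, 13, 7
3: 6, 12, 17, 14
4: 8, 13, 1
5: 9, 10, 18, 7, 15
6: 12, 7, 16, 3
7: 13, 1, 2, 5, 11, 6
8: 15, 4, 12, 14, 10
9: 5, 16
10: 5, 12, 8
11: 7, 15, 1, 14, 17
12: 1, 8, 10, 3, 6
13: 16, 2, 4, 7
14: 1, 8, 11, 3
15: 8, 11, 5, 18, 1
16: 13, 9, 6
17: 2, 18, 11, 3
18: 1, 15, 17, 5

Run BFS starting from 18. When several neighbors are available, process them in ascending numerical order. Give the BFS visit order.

Visit 18; enqueue 1, 5, 15, 17 → queue [1, 5, 15, 17]
Visit 1; enqueue 4, 7, 11, 12, 14 → queue [5, 15, 17, 4, 7, 11, 12, 14]
Visit 5; enqueue 9, 10 → queue [15, 17, 4, 7, 11, 12, 14, 9, 10]
Visit 15; enqueue 8 → queue [17, 4, 7, 11, 12, 14, 9, 10, 8]
Visit 17; enqueue 2, 3 → queue [4, 7, 11, 12, 14, 9, 10, 8, 2, 3]
Visit 4; enqueue 13 → queue [7, 11, 12, 14, 9, 10, 8, 2, 3, 13]
Visit 7; enqueue 6 → queue [11, 12, 14, 9, 10, 8, 2, 3, 13, 6]
Visit 11 → queue [12, 14, 9, 10, 8, 2, 3, 13, 6]
Visit 12 → queue [14, 9, 10, 8, 2, 3, 13, 6]
Visit 14 → queue [9, 10, 8, 2, 3, 13, 6]
Visit 9; enqueue 16 → queue [10, 8, 2, 3, 13, 6, 16]
Visit 10 → queue [8, 2, 3, 13, 6, 16]
Visit 8 → queue [2, 3, 13, 6, 16]
Visit 2 → queue [3, 13, 6, 16]
Visit 3 → queue [13, 6, 16]
Visit 13 → queue [6, 16]
Visit 6 → queue [16]
Visit 16 → queue []

18 → 1 → 5 → 15 → 17 → 4 → 7 → 11 → 12 → 14 → 9 → 10 → 8 → 2 → 3 → 13 → 6 → 16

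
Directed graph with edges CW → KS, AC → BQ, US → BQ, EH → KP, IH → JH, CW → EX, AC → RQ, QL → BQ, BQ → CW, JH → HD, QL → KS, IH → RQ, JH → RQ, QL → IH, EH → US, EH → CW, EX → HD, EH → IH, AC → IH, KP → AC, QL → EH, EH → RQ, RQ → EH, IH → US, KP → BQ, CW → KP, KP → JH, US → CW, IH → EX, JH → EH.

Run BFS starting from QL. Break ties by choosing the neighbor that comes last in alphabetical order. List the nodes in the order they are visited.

Visit QL; enqueue KS, IH, EH, BQ → queue [KS, IH, EH, BQ]
Visit KS → queue [IH, EH, BQ]
Visit IH; enqueue US, RQ, JH, EX → queue [EH, BQ, US, RQ, JH, EX]
Visit EH; enqueue KP, CW → queue [BQ, US, RQ, JH, EX, KP, CW]
Visit BQ → queue [US, RQ, JH, EX, KP, CW]
Visit US → queue [RQ, JH, EX, KP, CW]
Visit RQ → queue [JH, EX, KP, CW]
Visit JH; enqueue HD → queue [EX, KP, CW, HD]
Visit EX → queue [KP, CW, HD]
Visit KP; enqueue AC → queue [CW, HD, AC]
Visit CW → queue [HD, AC]
Visit HD → queue [AC]
Visit AC → queue []

QL -> KS -> IH -> EH -> BQ -> US -> RQ -> JH -> EX -> KP -> CW -> HD -> AC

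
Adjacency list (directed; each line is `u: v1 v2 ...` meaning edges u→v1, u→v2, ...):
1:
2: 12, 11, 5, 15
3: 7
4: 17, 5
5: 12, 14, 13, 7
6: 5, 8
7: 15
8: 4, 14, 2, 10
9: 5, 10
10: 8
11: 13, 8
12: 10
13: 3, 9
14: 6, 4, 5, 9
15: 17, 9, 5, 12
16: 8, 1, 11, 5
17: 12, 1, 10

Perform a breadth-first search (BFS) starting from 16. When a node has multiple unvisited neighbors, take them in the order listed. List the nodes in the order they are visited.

16, 8, 1, 11, 5, 4, 14, 2, 10, 13, 12, 7, 17, 6, 9, 15, 3

Visit 16; enqueue 8, 1, 11, 5 → queue [8, 1, 11, 5]
Visit 8; enqueue 4, 14, 2, 10 → queue [1, 11, 5, 4, 14, 2, 10]
Visit 1 → queue [11, 5, 4, 14, 2, 10]
Visit 11; enqueue 13 → queue [5, 4, 14, 2, 10, 13]
Visit 5; enqueue 12, 7 → queue [4, 14, 2, 10, 13, 12, 7]
Visit 4; enqueue 17 → queue [14, 2, 10, 13, 12, 7, 17]
Visit 14; enqueue 6, 9 → queue [2, 10, 13, 12, 7, 17, 6, 9]
Visit 2; enqueue 15 → queue [10, 13, 12, 7, 17, 6, 9, 15]
Visit 10 → queue [13, 12, 7, 17, 6, 9, 15]
Visit 13; enqueue 3 → queue [12, 7, 17, 6, 9, 15, 3]
Visit 12 → queue [7, 17, 6, 9, 15, 3]
Visit 7 → queue [17, 6, 9, 15, 3]
Visit 17 → queue [6, 9, 15, 3]
Visit 6 → queue [9, 15, 3]
Visit 9 → queue [15, 3]
Visit 15 → queue [3]
Visit 3 → queue []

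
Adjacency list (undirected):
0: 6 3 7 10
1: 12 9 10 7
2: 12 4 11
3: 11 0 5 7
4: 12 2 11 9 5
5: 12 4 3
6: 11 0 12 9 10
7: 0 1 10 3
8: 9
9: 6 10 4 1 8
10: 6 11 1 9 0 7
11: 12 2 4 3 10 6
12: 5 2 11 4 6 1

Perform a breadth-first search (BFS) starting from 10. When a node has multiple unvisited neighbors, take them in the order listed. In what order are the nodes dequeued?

10, 6, 11, 1, 9, 0, 7, 12, 2, 4, 3, 8, 5

Visit 10; enqueue 6, 11, 1, 9, 0, 7 → queue [6, 11, 1, 9, 0, 7]
Visit 6; enqueue 12 → queue [11, 1, 9, 0, 7, 12]
Visit 11; enqueue 2, 4, 3 → queue [1, 9, 0, 7, 12, 2, 4, 3]
Visit 1 → queue [9, 0, 7, 12, 2, 4, 3]
Visit 9; enqueue 8 → queue [0, 7, 12, 2, 4, 3, 8]
Visit 0 → queue [7, 12, 2, 4, 3, 8]
Visit 7 → queue [12, 2, 4, 3, 8]
Visit 12; enqueue 5 → queue [2, 4, 3, 8, 5]
Visit 2 → queue [4, 3, 8, 5]
Visit 4 → queue [3, 8, 5]
Visit 3 → queue [8, 5]
Visit 8 → queue [5]
Visit 5 → queue []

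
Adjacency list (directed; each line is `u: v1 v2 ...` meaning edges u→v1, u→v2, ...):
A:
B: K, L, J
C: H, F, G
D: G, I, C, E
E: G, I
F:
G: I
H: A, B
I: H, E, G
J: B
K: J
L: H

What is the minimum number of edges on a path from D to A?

Level 0: D
Level 1: C, E, G, I
Level 2: F, H
Level 3: A, B
Level 4: J, K, L
A first appears at level 3.

3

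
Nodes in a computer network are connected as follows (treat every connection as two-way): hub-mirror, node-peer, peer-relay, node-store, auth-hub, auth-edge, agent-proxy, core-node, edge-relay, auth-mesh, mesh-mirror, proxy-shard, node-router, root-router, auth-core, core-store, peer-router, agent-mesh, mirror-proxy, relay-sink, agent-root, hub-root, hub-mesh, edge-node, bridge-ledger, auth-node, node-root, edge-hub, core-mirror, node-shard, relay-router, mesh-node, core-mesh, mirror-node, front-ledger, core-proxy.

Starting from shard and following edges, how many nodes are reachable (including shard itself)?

16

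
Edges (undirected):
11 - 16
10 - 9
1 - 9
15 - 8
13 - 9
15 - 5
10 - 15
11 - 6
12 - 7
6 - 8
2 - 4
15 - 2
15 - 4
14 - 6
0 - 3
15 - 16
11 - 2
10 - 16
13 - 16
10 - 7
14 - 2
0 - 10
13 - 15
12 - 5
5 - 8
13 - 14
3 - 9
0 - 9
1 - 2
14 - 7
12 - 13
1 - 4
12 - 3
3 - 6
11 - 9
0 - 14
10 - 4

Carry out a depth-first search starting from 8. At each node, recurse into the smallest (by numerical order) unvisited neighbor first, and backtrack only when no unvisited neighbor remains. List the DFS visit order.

Visit 8
8 → 5
5 → 12
12 → 3
3 → 0
0 → 9
9 → 1
1 → 2
2 → 4
4 → 10
10 → 7
7 → 14
14 → 6
6 → 11
11 → 16
16 → 13
13 → 15

8 5 12 3 0 9 1 2 4 10 7 14 6 11 16 13 15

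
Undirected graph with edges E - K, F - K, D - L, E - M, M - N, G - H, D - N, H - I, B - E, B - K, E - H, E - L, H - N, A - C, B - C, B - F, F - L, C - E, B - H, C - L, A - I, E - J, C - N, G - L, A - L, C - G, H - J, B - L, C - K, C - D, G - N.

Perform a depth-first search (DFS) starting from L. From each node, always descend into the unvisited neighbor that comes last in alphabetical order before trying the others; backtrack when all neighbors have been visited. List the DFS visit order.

L, G, N, M, E, K, F, B, H, J, I, A, C, D

Visit L
L → G
G → N
N → M
M → E
E → K
K → F
F → B
B → H
H → J
H → I
I → A
A → C
C → D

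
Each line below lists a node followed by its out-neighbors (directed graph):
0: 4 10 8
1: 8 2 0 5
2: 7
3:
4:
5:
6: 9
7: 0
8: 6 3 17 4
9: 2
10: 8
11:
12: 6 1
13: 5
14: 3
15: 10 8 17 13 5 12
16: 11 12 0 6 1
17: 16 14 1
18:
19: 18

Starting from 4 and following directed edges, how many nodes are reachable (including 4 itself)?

BFS from 4 visits: 4
Reachable nodes: 1 of 20 total.

1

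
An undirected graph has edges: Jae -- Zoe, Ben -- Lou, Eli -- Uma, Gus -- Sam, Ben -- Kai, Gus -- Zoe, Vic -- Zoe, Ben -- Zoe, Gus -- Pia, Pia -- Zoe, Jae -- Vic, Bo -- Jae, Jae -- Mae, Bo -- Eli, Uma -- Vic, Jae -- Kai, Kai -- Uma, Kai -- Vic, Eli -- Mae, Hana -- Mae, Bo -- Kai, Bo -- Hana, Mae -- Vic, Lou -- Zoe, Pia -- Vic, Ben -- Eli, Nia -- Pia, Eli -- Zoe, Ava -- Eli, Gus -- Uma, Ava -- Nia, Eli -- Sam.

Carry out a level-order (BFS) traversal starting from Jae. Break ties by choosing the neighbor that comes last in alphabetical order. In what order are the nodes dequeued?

Visit Jae; enqueue Zoe, Vic, Mae, Kai, Bo → queue [Zoe, Vic, Mae, Kai, Bo]
Visit Zoe; enqueue Pia, Lou, Gus, Eli, Ben → queue [Vic, Mae, Kai, Bo, Pia, Lou, Gus, Eli, Ben]
Visit Vic; enqueue Uma → queue [Mae, Kai, Bo, Pia, Lou, Gus, Eli, Ben, Uma]
Visit Mae; enqueue Hana → queue [Kai, Bo, Pia, Lou, Gus, Eli, Ben, Uma, Hana]
Visit Kai → queue [Bo, Pia, Lou, Gus, Eli, Ben, Uma, Hana]
Visit Bo → queue [Pia, Lou, Gus, Eli, Ben, Uma, Hana]
Visit Pia; enqueue Nia → queue [Lou, Gus, Eli, Ben, Uma, Hana, Nia]
Visit Lou → queue [Gus, Eli, Ben, Uma, Hana, Nia]
Visit Gus; enqueue Sam → queue [Eli, Ben, Uma, Hana, Nia, Sam]
Visit Eli; enqueue Ava → queue [Ben, Uma, Hana, Nia, Sam, Ava]
Visit Ben → queue [Uma, Hana, Nia, Sam, Ava]
Visit Uma → queue [Hana, Nia, Sam, Ava]
Visit Hana → queue [Nia, Sam, Ava]
Visit Nia → queue [Sam, Ava]
Visit Sam → queue [Ava]
Visit Ava → queue []

Jae → Zoe → Vic → Mae → Kai → Bo → Pia → Lou → Gus → Eli → Ben → Uma → Hana → Nia → Sam → Ava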